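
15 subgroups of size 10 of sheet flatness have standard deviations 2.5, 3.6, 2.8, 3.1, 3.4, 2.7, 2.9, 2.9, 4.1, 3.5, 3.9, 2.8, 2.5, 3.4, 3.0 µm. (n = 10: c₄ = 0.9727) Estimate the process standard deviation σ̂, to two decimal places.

s̄ = (2.5 + 3.6 + 2.8 + 3.1 + 3.4 + 2.7 + 2.9 + 2.9 + 4.1 + 3.5 + 3.9 + 2.8 + 2.5 + 3.4 + 3.0) / 15 = 3.1400
σ̂ = s̄ / c₄ = 3.1400 / 0.9727 = 3.2281

3.23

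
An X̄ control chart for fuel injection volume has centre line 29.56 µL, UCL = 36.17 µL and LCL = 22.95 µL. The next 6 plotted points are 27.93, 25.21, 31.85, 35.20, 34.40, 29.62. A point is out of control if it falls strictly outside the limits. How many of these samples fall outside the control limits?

All 6 points lie within [22.95, 36.17].

0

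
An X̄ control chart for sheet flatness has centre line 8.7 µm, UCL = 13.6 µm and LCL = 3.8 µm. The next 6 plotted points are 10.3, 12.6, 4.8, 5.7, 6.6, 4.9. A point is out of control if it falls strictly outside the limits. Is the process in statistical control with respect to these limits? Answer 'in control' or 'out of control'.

All 6 points lie within [3.8, 13.6].

in control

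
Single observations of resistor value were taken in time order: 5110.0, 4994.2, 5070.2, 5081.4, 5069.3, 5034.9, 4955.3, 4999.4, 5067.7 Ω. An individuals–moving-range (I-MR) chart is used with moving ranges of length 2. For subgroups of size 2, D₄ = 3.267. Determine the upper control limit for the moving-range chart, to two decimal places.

180.30

Moving ranges: 115.8, 76.0, 11.2, 12.1, 34.4, 79.6, 44.1, 68.3; M̄R̄ = 441.5000 / 8 = 55.1875
UCL_MR = D₄·M̄R̄ = 3.267 × 55.1875 = 180.2976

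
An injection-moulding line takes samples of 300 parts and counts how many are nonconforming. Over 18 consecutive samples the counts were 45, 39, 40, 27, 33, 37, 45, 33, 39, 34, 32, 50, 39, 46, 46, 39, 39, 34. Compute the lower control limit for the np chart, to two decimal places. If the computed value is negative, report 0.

21.30

p̄ = Σdᵢ / (k·n) = 697 / (18 × 300) = 0.12907
LCL = np̄ − 3·√(np̄(1−p̄)) = 38.7222 − 3 × 5.8073 = 21.3005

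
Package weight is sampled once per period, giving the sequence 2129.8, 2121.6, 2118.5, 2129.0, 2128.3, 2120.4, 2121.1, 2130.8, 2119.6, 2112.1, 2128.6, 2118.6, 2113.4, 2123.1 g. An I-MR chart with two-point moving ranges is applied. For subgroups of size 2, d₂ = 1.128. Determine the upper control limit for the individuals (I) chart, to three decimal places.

X̄ = (2129.8 + 2121.6 + 2118.5 + 2129.0 + 2128.3 + 2120.4 + 2121.1 + 2130.8 + 2119.6 + 2112.1 + 2128.6 + 2118.6 + 2113.4 + 2123.1) / 14 = 2122.4929
Moving ranges: 8.2, 3.1, 10.5, 0.7, 7.9, 0.7, 9.7, 11.2, 7.5, 16.5, 10.0, 5.2, 9.7; M̄R̄ = 100.9000 / 13 = 7.7615
UCL = X̄ + 3·M̄R̄/d₂ = 2122.4929 + 3 × 7.7615 / 1.128 = 2143.1352

2143.135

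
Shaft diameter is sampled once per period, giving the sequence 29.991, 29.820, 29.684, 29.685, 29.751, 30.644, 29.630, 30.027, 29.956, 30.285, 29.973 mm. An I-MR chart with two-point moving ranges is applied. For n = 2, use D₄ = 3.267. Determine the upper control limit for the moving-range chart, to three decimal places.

Moving ranges: 0.171, 0.136, 0.001, 0.066, 0.893, 1.014, 0.397, 0.071, 0.329, 0.312; M̄R̄ = 3.3900 / 10 = 0.3390
UCL_MR = D₄·M̄R̄ = 3.267 × 0.3390 = 1.1075

1.108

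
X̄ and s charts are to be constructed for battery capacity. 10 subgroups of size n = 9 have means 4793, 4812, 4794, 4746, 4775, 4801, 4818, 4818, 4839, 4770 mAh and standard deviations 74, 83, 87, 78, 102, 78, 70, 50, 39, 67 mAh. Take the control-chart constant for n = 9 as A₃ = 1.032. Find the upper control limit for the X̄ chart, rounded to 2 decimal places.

X̄̄ = (4793 + 4812 + 4794 + 4746 + 4775 + 4801 + 4818 + 4818 + 4839 + 4770) / 10 = 4796.6000
s̄ = (74 + 83 + 87 + 78 + 102 + 78 + 70 + 50 + 39 + 67) / 10 = 72.8000
UCL = X̄̄ + A₃·s̄ = 4796.6000 + 1.032 × 72.8000 = 4871.7296

4871.73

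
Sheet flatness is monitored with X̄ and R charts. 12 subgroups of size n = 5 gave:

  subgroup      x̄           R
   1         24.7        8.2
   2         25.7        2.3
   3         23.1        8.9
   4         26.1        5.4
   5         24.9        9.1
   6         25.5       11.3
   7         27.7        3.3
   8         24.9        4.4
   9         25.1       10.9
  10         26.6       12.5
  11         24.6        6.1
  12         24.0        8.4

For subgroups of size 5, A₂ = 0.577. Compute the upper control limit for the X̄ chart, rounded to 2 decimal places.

X̄̄ = (24.7 + 25.7 + 23.1 + 26.1 + 24.9 + 25.5 + 27.7 + 24.9 + 25.1 + 26.6 + 24.6 + 24.0) / 12 = 302.9000 / 12 = 25.2417
R̄ = (8.2 + 2.3 + 8.9 + 5.4 + 9.1 + 11.3 + 3.3 + 4.4 + 10.9 + 12.5 + 6.1 + 8.4) / 12 = 90.8000 / 12 = 7.5667
UCL = X̄̄ + A₂·R̄ = 25.2417 + 0.577 × 7.5667 = 29.6076

29.61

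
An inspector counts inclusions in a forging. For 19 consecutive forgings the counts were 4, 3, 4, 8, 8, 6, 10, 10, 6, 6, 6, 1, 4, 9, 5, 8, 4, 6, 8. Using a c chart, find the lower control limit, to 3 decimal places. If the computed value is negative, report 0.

c̄ = (4 + 3 + 4 + 8 + 8 + 6 + 10 + 10 + 6 + 6 + 6 + 1 + 4 + 9 + 5 + 8 + 4 + 6 + 8) / 19 = 116 / 19 = 6.1053
LCL = c̄ − 3√c̄ = 6.1053 − 3 × 2.4709 = -1.3074 → 0 (cannot be negative)

0.000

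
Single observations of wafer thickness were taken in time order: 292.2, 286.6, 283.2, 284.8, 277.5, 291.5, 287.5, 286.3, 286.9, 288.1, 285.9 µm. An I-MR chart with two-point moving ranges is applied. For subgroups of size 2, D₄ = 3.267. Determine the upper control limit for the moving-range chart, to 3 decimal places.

Moving ranges: 5.6, 3.4, 1.6, 7.3, 14.0, 4.0, 1.2, 0.6, 1.2, 2.2; M̄R̄ = 41.1000 / 10 = 4.1100
UCL_MR = D₄·M̄R̄ = 3.267 × 4.1100 = 13.4274

13.427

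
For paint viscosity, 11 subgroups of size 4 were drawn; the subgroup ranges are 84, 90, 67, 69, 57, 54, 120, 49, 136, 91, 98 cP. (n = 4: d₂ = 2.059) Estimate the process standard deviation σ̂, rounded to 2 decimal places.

R̄ = (84 + 90 + 67 + 69 + 57 + 54 + 120 + 49 + 136 + 91 + 98) / 11 = 83.1818
σ̂ = R̄ / d₂ = 83.1818 / 2.059 = 40.3991

40.40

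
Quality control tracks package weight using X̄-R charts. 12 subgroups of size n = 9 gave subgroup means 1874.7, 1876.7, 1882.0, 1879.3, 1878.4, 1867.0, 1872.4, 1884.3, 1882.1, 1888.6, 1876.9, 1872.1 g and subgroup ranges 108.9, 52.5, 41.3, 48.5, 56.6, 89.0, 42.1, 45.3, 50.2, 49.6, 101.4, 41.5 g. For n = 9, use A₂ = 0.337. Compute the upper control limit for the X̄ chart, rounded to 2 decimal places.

1898.29

X̄̄ = (1874.7 + 1876.7 + 1882.0 + 1879.3 + 1878.4 + 1867.0 + 1872.4 + 1884.3 + 1882.1 + 1888.6 + 1876.9 + 1872.1) / 12 = 22534.5000 / 12 = 1877.8750
R̄ = (108.9 + 52.5 + 41.3 + 48.5 + 56.6 + 89.0 + 42.1 + 45.3 + 50.2 + 49.6 + 101.4 + 41.5) / 12 = 726.9000 / 12 = 60.5750
UCL = X̄̄ + A₂·R̄ = 1877.8750 + 0.337 × 60.5750 = 1898.2888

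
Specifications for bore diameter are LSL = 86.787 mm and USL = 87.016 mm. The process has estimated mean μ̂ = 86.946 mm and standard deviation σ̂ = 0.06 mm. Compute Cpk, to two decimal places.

Cpu = (USL − μ̂) / (3σ̂) = (87.016 − 86.946) / (3 × 0.06) = 0.3889; Cpl = (μ̂ − LSL) / (3σ̂) = (86.946 − 86.787) / (3 × 0.06) = 0.8833; Cpk = min(Cpu, Cpl) = 0.3889

0.39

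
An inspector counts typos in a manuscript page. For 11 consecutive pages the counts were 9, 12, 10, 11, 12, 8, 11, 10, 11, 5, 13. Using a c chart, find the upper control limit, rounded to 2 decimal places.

19.75

c̄ = (9 + 12 + 10 + 11 + 12 + 8 + 11 + 10 + 11 + 5 + 13) / 11 = 112 / 11 = 10.1818
UCL = c̄ + 3√c̄ = 10.1818 + 3 × √10.1818 = 10.1818 + 3 × 3.1909 = 19.7545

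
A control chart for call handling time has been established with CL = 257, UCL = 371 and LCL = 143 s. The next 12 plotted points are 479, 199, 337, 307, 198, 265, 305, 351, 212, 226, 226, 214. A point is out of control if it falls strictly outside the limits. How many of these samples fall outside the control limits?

Compare each point to [143, 371]: sample 1 = 479 > UCL.

1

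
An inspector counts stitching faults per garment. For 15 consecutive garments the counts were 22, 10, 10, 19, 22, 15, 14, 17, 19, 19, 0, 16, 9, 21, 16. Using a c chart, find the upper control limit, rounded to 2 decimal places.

26.99

c̄ = (22 + 10 + 10 + 19 + 22 + 15 + 14 + 17 + 19 + 19 + 0 + 16 + 9 + 21 + 16) / 15 = 229 / 15 = 15.2667
UCL = c̄ + 3√c̄ = 15.2667 + 3 × √15.2667 = 15.2667 + 3 × 3.9073 = 26.9884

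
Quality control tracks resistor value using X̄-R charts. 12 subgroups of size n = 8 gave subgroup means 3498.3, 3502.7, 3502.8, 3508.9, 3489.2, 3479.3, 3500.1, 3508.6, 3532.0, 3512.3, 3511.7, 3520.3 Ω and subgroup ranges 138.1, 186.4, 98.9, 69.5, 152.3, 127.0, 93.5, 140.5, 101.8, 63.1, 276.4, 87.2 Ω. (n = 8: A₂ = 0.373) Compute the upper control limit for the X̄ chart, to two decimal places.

3553.22

X̄̄ = (3498.3 + 3502.7 + 3502.8 + 3508.9 + 3489.2 + 3479.3 + 3500.1 + 3508.6 + 3532.0 + 3512.3 + 3511.7 + 3520.3) / 12 = 42066.2000 / 12 = 3505.5167
R̄ = (138.1 + 186.4 + 98.9 + 69.5 + 152.3 + 127.0 + 93.5 + 140.5 + 101.8 + 63.1 + 276.4 + 87.2) / 12 = 1534.7000 / 12 = 127.8917
UCL = X̄̄ + A₂·R̄ = 3505.5167 + 0.373 × 127.8917 = 3553.2203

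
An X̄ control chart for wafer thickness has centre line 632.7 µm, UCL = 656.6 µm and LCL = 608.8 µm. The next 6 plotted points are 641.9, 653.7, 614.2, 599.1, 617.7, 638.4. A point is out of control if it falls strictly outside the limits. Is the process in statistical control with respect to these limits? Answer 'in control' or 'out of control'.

Compare each point to [608.8, 656.6]: sample 4 = 599.1 < LCL.

out of control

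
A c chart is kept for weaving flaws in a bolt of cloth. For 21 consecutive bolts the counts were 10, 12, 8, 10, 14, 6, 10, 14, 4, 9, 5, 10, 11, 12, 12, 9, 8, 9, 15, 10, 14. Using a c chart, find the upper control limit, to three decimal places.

19.627

c̄ = (10 + 12 + 8 + 10 + 14 + 6 + 10 + 14 + 4 + 9 + 5 + 10 + 11 + 12 + 12 + 9 + 8 + 9 + 15 + 10 + 14) / 21 = 212 / 21 = 10.0952
UCL = c̄ + 3√c̄ = 10.0952 + 3 × √10.0952 = 10.0952 + 3 × 3.1773 = 19.6271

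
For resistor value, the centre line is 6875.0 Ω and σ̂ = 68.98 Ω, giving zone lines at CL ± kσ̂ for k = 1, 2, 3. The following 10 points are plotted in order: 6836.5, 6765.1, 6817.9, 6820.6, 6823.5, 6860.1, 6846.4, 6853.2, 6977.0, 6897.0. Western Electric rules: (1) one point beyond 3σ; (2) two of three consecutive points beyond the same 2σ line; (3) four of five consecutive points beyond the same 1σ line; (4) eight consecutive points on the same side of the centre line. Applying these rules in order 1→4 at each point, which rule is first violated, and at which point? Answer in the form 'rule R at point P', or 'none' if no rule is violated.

rule 4 at point 8

Zone of each point (C = within 1σ̂, B = 1σ̂–2σ̂, A = 2σ̂–3σ̂, * = beyond 3σ̂; sign = side of CL): 1:-C, 2:-B, 3:-C, 4:-C, 5:-C, 6:-C, 7:-C, 8:-C, 9:+B, 10:+C
Rule 4 (eight consecutive points on the same side of the centre line) is satisfied at point 8.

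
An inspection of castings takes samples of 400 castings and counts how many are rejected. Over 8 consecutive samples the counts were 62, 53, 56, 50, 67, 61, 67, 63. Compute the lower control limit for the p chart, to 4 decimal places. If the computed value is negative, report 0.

0.0962

p̄ = Σdᵢ / (k·n) = 479 / (8 × 400) = 0.14969
LCL = p̄ − 3·√(p̄(1−p̄)/n) = 0.14969 − 3 × 0.01784 = 0.09617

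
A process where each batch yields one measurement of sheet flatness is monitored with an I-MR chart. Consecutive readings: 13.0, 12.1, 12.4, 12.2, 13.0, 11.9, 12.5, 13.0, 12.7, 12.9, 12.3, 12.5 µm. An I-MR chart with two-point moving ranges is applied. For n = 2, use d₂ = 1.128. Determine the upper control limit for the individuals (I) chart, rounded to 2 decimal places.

X̄ = (13.0 + 12.1 + 12.4 + 12.2 + 13.0 + 11.9 + 12.5 + 13.0 + 12.7 + 12.9 + 12.3 + 12.5) / 12 = 12.5417
Moving ranges: 0.9, 0.3, 0.2, 0.8, 1.1, 0.6, 0.5, 0.3, 0.2, 0.6, 0.2; M̄R̄ = 5.7000 / 11 = 0.5182
UCL = X̄ + 3·M̄R̄/d₂ = 12.5417 + 3 × 0.5182 / 1.128 = 13.9198

13.92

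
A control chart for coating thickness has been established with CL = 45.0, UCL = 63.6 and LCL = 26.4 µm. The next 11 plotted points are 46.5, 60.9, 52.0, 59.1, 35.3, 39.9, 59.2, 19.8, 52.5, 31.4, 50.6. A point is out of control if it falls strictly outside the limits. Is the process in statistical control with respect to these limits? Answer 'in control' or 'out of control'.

Compare each point to [26.4, 63.6]: sample 8 = 19.8 < LCL.

out of control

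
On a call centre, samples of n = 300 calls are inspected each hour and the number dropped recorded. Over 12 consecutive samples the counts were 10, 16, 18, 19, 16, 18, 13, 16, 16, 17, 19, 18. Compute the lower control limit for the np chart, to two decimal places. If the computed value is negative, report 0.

p̄ = Σdᵢ / (k·n) = 196 / (12 × 300) = 0.05444
LCL = np̄ − 3·√(np̄(1−p̄)) = 16.3333 − 3 × 3.9299 = 4.5436

4.54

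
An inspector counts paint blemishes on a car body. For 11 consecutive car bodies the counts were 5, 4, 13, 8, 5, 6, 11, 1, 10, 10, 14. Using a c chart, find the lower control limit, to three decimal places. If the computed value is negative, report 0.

0.000

c̄ = (5 + 4 + 13 + 8 + 5 + 6 + 11 + 1 + 10 + 10 + 14) / 11 = 87 / 11 = 7.9091
LCL = c̄ − 3√c̄ = 7.9091 − 3 × 2.8123 = -0.5278 → 0 (cannot be negative)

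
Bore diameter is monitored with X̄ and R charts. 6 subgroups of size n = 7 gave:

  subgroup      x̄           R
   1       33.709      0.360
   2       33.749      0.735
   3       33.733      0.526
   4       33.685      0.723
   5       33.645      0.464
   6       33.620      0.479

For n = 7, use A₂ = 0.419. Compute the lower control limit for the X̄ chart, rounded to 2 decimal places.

X̄̄ = (33.709 + 33.749 + 33.733 + 33.685 + 33.645 + 33.620) / 6 = 202.1410 / 6 = 33.6902
R̄ = (0.360 + 0.735 + 0.526 + 0.723 + 0.464 + 0.479) / 6 = 3.2870 / 6 = 0.5478
LCL = X̄̄ − A₂·R̄ = 33.6902 − 0.419 × 0.5478 = 33.4606

33.46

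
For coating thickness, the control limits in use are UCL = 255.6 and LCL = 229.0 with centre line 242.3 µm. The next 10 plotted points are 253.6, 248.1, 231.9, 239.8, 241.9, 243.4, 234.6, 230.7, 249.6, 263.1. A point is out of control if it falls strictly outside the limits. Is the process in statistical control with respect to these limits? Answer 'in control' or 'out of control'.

out of control

Compare each point to [229.0, 255.6]: sample 10 = 263.1 > UCL.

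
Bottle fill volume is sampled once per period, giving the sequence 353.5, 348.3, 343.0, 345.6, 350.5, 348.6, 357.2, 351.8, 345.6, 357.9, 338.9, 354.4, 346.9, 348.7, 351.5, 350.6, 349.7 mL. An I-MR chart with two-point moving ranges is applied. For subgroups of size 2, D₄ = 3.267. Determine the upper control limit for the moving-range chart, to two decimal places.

Moving ranges: 5.2, 5.3, 2.6, 4.9, 1.9, 8.6, 5.4, 6.2, 12.3, 19.0, 15.5, 7.5, 1.8, 2.8, 0.9, 0.9; M̄R̄ = 100.8000 / 16 = 6.3000
UCL_MR = D₄·M̄R̄ = 3.267 × 6.3000 = 20.5821

20.58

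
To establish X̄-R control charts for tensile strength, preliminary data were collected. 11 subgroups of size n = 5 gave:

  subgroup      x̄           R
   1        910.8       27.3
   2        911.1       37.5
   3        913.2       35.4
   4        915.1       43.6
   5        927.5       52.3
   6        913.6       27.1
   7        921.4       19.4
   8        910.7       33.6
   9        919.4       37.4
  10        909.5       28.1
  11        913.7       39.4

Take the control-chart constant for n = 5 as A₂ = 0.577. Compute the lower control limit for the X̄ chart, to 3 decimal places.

X̄̄ = (910.8 + 911.1 + 913.2 + 915.1 + 927.5 + 913.6 + 921.4 + 910.7 + 919.4 + 909.5 + 913.7) / 11 = 10066.0000 / 11 = 915.0909
R̄ = (27.3 + 37.5 + 35.4 + 43.6 + 52.3 + 27.1 + 19.4 + 33.6 + 37.4 + 28.1 + 39.4) / 11 = 381.1000 / 11 = 34.6455
LCL = X̄̄ − A₂·R̄ = 915.0909 − 0.577 × 34.6455 = 895.1005

895.100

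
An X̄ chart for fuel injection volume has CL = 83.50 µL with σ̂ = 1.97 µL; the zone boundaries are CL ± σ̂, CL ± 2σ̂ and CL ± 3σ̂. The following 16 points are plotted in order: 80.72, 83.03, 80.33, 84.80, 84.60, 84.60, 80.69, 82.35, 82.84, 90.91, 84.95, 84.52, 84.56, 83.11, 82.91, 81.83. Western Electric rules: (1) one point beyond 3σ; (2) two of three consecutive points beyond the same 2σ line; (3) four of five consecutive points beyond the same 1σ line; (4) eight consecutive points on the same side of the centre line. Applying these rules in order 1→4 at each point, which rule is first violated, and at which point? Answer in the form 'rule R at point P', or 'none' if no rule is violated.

Zone of each point (C = within 1σ̂, B = 1σ̂–2σ̂, A = 2σ̂–3σ̂, * = beyond 3σ̂; sign = side of CL): 1:-B, 2:-C, 3:-B, 4:+C, 5:+C, 6:+C, 7:-B, 8:-C, 9:-C, 10:+*, 11:+C, 12:+C, 13:+C, 14:-C, 15:-C, 16:-C
Rule 1 (one point beyond the 3σ limits) is satisfied at point 10.

rule 1 at point 10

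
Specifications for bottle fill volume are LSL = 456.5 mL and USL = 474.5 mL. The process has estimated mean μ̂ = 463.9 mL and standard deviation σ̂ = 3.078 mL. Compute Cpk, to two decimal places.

Cpu = (USL − μ̂) / (3σ̂) = (474.5 − 463.9) / (3 × 3.078) = 1.1479; Cpl = (μ̂ − LSL) / (3σ̂) = (463.9 − 456.5) / (3 × 3.078) = 0.8014; Cpk = min(Cpu, Cpl) = 0.8014

0.80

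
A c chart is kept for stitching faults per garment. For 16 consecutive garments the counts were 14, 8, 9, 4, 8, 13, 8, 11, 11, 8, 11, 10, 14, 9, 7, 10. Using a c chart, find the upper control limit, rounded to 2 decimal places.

19.02

c̄ = (14 + 8 + 9 + 4 + 8 + 13 + 8 + 11 + 11 + 8 + 11 + 10 + 14 + 9 + 7 + 10) / 16 = 155 / 16 = 9.6875
UCL = c̄ + 3√c̄ = 9.6875 + 3 × √9.6875 = 9.6875 + 3 × 3.1125 = 19.0249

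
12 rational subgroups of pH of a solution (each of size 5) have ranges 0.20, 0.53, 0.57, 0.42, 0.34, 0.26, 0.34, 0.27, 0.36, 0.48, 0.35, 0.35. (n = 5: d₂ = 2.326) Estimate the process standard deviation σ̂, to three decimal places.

R̄ = (0.20 + 0.53 + 0.57 + 0.42 + 0.34 + 0.26 + 0.34 + 0.27 + 0.36 + 0.48 + 0.35 + 0.35) / 12 = 0.3725
σ̂ = R̄ / d₂ = 0.3725 / 2.326 = 0.1601

0.160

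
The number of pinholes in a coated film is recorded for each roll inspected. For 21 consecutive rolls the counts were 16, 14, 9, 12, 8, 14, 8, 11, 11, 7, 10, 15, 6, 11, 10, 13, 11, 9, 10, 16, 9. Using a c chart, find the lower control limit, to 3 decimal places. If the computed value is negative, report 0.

1.024

c̄ = (16 + 14 + 9 + 12 + 8 + 14 + 8 + 11 + 11 + 7 + 10 + 15 + 6 + 11 + 10 + 13 + 11 + 9 + 10 + 16 + 9) / 21 = 230 / 21 = 10.9524
LCL = c̄ − 3√c̄ = 10.9524 − 3 × 3.3094 = 1.0241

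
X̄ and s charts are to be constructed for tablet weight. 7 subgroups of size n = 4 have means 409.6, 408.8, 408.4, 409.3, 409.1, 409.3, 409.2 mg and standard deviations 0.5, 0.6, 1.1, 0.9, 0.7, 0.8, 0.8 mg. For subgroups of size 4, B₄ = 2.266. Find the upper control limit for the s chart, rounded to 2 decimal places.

1.75

s̄ = (0.5 + 0.6 + 1.1 + 0.9 + 0.7 + 0.8 + 0.8) / 7 = 0.7714
UCL_s = B₄·s̄ = 2.266 × 0.7714 = 1.7481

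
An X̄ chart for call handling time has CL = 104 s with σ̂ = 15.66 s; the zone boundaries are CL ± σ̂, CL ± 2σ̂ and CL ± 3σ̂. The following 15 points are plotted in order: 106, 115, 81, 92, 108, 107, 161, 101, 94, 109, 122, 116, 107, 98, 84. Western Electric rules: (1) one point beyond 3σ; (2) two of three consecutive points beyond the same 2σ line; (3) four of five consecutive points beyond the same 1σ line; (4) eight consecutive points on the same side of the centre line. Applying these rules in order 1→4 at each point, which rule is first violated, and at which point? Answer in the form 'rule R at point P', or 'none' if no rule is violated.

Zone of each point (C = within 1σ̂, B = 1σ̂–2σ̂, A = 2σ̂–3σ̂, * = beyond 3σ̂; sign = side of CL): 1:+C, 2:+C, 3:-B, 4:-C, 5:+C, 6:+C, 7:+*, 8:-C, 9:-C, 10:+C, 11:+B, 12:+C, 13:+C, 14:-C, 15:-B
Rule 1 (one point beyond the 3σ limits) is satisfied at point 7.

rule 1 at point 7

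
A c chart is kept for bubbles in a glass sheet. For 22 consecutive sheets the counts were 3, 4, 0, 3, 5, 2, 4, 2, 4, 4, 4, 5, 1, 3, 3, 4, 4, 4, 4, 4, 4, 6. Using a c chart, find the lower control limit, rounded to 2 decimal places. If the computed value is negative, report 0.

c̄ = (3 + 4 + 0 + 3 + 5 + 2 + 4 + 2 + 4 + 4 + 4 + 5 + 1 + 3 + 3 + 4 + 4 + 4 + 4 + 4 + 4 + 6) / 22 = 77 / 22 = 3.5000
LCL = c̄ − 3√c̄ = 3.5000 − 3 × 1.8708 = -2.1125 → 0 (cannot be negative)

0.00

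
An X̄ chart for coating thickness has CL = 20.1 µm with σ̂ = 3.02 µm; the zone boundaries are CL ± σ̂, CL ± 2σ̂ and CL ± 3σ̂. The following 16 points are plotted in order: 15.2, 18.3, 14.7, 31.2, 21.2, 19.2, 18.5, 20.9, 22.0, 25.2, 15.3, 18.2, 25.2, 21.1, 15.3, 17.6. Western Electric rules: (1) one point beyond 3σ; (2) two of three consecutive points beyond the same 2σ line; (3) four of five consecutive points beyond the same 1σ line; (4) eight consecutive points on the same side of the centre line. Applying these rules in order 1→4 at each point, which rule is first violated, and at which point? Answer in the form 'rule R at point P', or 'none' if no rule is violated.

rule 1 at point 4

Zone of each point (C = within 1σ̂, B = 1σ̂–2σ̂, A = 2σ̂–3σ̂, * = beyond 3σ̂; sign = side of CL): 1:-B, 2:-C, 3:-B, 4:+*, 5:+C, 6:-C, 7:-C, 8:+C, 9:+C, 10:+B, 11:-B, 12:-C, 13:+B, 14:+C, 15:-B, 16:-C
Rule 1 (one point beyond the 3σ limits) is satisfied at point 4.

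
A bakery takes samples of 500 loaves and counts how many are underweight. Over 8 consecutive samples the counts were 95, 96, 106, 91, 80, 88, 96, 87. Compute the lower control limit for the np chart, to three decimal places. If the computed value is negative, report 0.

66.341

p̄ = Σdᵢ / (k·n) = 739 / (8 × 500) = 0.18475
LCL = np̄ − 3·√(np̄(1−p̄)) = 92.3750 − 3 × 8.6781 = 66.3408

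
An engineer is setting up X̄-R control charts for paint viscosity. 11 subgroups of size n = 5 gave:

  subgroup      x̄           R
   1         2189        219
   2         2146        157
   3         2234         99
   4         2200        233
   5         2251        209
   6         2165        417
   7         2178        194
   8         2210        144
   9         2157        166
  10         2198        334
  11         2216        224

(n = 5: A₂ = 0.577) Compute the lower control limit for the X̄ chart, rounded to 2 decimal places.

X̄̄ = (2189 + 2146 + 2234 + 2200 + 2251 + 2165 + 2178 + 2210 + 2157 + 2198 + 2216) / 11 = 24144.0000 / 11 = 2194.9091
R̄ = (219 + 157 + 99 + 233 + 209 + 417 + 194 + 144 + 166 + 334 + 224) / 11 = 2396.0000 / 11 = 217.8182
LCL = X̄̄ − A₂·R̄ = 2194.9091 − 0.577 × 217.8182 = 2069.2280

2069.23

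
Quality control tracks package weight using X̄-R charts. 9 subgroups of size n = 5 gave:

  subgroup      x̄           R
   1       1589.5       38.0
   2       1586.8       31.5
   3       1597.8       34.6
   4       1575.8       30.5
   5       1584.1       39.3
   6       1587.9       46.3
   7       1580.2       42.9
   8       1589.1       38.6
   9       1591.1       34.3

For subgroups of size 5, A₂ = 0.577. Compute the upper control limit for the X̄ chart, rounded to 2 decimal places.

1608.46

X̄̄ = (1589.5 + 1586.8 + 1597.8 + 1575.8 + 1584.1 + 1587.9 + 1580.2 + 1589.1 + 1591.1) / 9 = 14282.3000 / 9 = 1586.9222
R̄ = (38.0 + 31.5 + 34.6 + 30.5 + 39.3 + 46.3 + 42.9 + 38.6 + 34.3) / 9 = 336.0000 / 9 = 37.3333
UCL = X̄̄ + A₂·R̄ = 1586.9222 + 0.577 × 37.3333 = 1608.4636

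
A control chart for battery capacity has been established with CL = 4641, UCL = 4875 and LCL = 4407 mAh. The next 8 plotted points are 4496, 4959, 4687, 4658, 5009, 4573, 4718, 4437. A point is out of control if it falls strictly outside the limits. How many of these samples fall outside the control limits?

2

Compare each point to [4407, 4875]: sample 2 = 4959 > UCL; sample 5 = 5009 > UCL.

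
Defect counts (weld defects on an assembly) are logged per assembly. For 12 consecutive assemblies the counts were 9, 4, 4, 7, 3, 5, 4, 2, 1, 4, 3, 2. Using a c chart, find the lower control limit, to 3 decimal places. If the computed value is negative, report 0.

0.000

c̄ = (9 + 4 + 4 + 7 + 3 + 5 + 4 + 2 + 1 + 4 + 3 + 2) / 12 = 48 / 12 = 4.0000
LCL = c̄ − 3√c̄ = 4.0000 − 3 × 2.0000 = -2.0000 → 0 (cannot be negative)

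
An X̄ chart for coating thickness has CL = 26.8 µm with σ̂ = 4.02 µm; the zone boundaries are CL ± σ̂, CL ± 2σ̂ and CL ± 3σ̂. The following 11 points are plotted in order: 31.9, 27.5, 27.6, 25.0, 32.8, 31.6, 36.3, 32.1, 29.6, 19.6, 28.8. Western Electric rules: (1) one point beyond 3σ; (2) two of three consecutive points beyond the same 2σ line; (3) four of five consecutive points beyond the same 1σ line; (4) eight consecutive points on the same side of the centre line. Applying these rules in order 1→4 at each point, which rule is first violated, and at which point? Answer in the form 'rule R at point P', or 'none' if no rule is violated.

Zone of each point (C = within 1σ̂, B = 1σ̂–2σ̂, A = 2σ̂–3σ̂, * = beyond 3σ̂; sign = side of CL): 1:+B, 2:+C, 3:+C, 4:-C, 5:+B, 6:+B, 7:+A, 8:+B, 9:+C, 10:-B, 11:+C
Rule 3 (four of five consecutive points beyond the same 1σ limit) is satisfied at point 8.

rule 3 at point 8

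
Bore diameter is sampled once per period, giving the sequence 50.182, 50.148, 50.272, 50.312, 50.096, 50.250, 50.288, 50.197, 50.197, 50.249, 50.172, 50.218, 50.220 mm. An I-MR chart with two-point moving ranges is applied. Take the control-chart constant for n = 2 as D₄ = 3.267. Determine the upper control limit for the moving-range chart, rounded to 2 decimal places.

0.24

Moving ranges: 0.034, 0.124, 0.040, 0.216, 0.154, 0.038, 0.091, 0.000, 0.052, 0.077, 0.046, 0.002; M̄R̄ = 0.8740 / 12 = 0.0728
UCL_MR = D₄·M̄R̄ = 3.267 × 0.0728 = 0.2379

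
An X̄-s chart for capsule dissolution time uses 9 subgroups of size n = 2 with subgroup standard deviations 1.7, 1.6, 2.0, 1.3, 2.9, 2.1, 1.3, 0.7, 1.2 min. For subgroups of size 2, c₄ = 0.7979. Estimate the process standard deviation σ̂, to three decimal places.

2.061

s̄ = (1.7 + 1.6 + 2.0 + 1.3 + 2.9 + 2.1 + 1.3 + 0.7 + 1.2) / 9 = 1.6444
σ̂ = s̄ / c₄ = 1.6444 / 0.7979 = 2.0610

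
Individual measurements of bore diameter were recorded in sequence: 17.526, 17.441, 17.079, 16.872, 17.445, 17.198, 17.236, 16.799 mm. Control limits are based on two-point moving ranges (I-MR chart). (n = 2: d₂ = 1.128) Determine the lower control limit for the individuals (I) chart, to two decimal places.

16.46

X̄ = (17.526 + 17.441 + 17.079 + 16.872 + 17.445 + 17.198 + 17.236 + 16.799) / 8 = 17.1995
Moving ranges: 0.085, 0.362, 0.207, 0.573, 0.247, 0.038, 0.437; M̄R̄ = 1.9490 / 7 = 0.2784
LCL = X̄ − 3·M̄R̄/d₂ = 17.1995 − 3 × 0.2784 / 1.128 = 16.4590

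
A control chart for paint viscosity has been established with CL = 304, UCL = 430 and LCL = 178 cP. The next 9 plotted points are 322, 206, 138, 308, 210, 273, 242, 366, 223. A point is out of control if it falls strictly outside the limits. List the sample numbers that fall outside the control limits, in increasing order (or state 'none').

3

Compare each point to [178, 430]: sample 3 = 138 < LCL.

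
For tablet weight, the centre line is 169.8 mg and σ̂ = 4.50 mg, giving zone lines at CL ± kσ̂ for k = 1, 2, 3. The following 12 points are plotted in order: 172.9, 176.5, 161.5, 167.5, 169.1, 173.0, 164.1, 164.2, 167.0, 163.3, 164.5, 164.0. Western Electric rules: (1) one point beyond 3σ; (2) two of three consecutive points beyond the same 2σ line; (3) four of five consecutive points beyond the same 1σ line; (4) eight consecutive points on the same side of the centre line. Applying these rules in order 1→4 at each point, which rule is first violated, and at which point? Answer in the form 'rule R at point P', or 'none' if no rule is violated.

rule 3 at point 11

Zone of each point (C = within 1σ̂, B = 1σ̂–2σ̂, A = 2σ̂–3σ̂, * = beyond 3σ̂; sign = side of CL): 1:+C, 2:+B, 3:-B, 4:-C, 5:-C, 6:+C, 7:-B, 8:-B, 9:-C, 10:-B, 11:-B, 12:-B
Rule 3 (four of five consecutive points beyond the same 1σ limit) is satisfied at point 11.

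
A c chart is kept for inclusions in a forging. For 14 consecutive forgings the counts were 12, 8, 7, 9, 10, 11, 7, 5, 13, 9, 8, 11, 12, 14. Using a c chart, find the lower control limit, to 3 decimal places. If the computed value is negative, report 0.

c̄ = (12 + 8 + 7 + 9 + 10 + 11 + 7 + 5 + 13 + 9 + 8 + 11 + 12 + 14) / 14 = 136 / 14 = 9.7143
LCL = c̄ − 3√c̄ = 9.7143 − 3 × 3.1168 = 0.3640

0.364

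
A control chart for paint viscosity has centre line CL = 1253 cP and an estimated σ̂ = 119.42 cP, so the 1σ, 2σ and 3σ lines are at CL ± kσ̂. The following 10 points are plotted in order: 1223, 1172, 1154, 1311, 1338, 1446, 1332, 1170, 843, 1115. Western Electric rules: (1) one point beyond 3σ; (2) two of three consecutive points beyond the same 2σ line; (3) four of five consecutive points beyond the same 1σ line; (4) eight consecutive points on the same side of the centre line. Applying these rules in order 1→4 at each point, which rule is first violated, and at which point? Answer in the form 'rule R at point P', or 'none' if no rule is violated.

rule 1 at point 9

Zone of each point (C = within 1σ̂, B = 1σ̂–2σ̂, A = 2σ̂–3σ̂, * = beyond 3σ̂; sign = side of CL): 1:-C, 2:-C, 3:-C, 4:+C, 5:+C, 6:+B, 7:+C, 8:-C, 9:-*, 10:-B
Rule 1 (one point beyond the 3σ limits) is satisfied at point 9.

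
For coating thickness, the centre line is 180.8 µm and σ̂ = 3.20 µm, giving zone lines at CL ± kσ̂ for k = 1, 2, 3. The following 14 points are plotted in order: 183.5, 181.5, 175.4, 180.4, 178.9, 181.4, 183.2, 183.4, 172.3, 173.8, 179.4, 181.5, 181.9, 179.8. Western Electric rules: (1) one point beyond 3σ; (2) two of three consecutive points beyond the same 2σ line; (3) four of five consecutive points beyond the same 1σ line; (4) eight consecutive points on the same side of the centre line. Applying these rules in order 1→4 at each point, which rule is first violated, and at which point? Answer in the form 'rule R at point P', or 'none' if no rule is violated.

Zone of each point (C = within 1σ̂, B = 1σ̂–2σ̂, A = 2σ̂–3σ̂, * = beyond 3σ̂; sign = side of CL): 1:+C, 2:+C, 3:-B, 4:-C, 5:-C, 6:+C, 7:+C, 8:+C, 9:-A, 10:-A, 11:-C, 12:+C, 13:+C, 14:-C
Rule 2 (two of three consecutive points beyond the same 2σ limit) is satisfied at point 10.

rule 2 at point 10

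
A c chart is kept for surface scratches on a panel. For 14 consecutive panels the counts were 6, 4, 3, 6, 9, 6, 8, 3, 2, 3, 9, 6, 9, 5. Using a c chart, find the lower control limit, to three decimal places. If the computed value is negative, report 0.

0.000

c̄ = (6 + 4 + 3 + 6 + 9 + 6 + 8 + 3 + 2 + 3 + 9 + 6 + 9 + 5) / 14 = 79 / 14 = 5.6429
LCL = c̄ − 3√c̄ = 5.6429 − 3 × 2.3755 = -1.4836 → 0 (cannot be negative)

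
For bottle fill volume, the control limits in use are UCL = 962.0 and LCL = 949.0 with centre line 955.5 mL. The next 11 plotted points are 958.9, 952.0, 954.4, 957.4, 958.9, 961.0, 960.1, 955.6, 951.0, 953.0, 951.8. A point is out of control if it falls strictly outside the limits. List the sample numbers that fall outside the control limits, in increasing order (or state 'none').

none

All 11 points lie within [949.0, 962.0].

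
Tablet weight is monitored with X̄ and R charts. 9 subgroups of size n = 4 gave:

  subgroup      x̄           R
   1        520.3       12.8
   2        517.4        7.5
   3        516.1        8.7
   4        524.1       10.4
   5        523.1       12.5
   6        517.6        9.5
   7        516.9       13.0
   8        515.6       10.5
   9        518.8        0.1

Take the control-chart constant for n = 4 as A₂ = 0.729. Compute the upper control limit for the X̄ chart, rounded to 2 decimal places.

525.76

X̄̄ = (520.3 + 517.4 + 516.1 + 524.1 + 523.1 + 517.6 + 516.9 + 515.6 + 518.8) / 9 = 4669.9000 / 9 = 518.8778
R̄ = (12.8 + 7.5 + 8.7 + 10.4 + 12.5 + 9.5 + 13.0 + 10.5 + 0.1) / 9 = 85.0000 / 9 = 9.4444
UCL = X̄̄ + A₂·R̄ = 518.8778 + 0.729 × 9.4444 = 525.7628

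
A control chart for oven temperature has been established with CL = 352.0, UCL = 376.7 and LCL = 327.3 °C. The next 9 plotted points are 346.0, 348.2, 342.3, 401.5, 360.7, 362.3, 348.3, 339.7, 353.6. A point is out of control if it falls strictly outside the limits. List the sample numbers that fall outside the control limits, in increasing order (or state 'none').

Compare each point to [327.3, 376.7]: sample 4 = 401.5 > UCL.

4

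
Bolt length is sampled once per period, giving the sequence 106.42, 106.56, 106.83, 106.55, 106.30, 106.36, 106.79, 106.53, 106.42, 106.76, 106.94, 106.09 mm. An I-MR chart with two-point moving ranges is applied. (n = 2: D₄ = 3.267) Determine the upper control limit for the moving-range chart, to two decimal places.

Moving ranges: 0.14, 0.27, 0.28, 0.25, 0.06, 0.43, 0.26, 0.11, 0.34, 0.18, 0.85; M̄R̄ = 3.1700 / 11 = 0.2882
UCL_MR = D₄·M̄R̄ = 3.267 × 0.2882 = 0.9415

0.94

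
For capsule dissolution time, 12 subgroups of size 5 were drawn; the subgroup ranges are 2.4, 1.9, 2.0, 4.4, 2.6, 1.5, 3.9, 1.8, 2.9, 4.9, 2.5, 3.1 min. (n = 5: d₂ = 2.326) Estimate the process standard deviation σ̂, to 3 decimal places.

1.215

R̄ = (2.4 + 1.9 + 2.0 + 4.4 + 2.6 + 1.5 + 3.9 + 1.8 + 2.9 + 4.9 + 2.5 + 3.1) / 12 = 2.8250
σ̂ = R̄ / d₂ = 2.8250 / 2.326 = 1.2145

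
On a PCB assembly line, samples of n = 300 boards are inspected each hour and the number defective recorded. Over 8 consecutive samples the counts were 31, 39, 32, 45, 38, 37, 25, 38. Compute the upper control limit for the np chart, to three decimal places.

52.434

p̄ = Σdᵢ / (k·n) = 285 / (8 × 300) = 0.11875
UCL = np̄ + 3·√(np̄(1−p̄)) = 35.6250 + 3 × √(35.6250×0.88125) = 35.6250 + 3 × 5.6031 = 52.4342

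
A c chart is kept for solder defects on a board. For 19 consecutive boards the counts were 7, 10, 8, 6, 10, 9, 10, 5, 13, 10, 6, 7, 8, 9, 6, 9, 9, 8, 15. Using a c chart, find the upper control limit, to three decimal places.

17.525

c̄ = (7 + 10 + 8 + 6 + 10 + 9 + 10 + 5 + 13 + 10 + 6 + 7 + 8 + 9 + 6 + 9 + 9 + 8 + 15) / 19 = 165 / 19 = 8.6842
UCL = c̄ + 3√c̄ = 8.6842 + 3 × √8.6842 = 8.6842 + 3 × 2.9469 = 17.5249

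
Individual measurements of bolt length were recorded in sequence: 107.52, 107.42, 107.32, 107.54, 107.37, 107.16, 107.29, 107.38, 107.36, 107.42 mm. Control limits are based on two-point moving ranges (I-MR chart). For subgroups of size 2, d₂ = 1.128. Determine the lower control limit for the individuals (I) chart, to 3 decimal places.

X̄ = (107.52 + 107.42 + 107.32 + 107.54 + 107.37 + 107.16 + 107.29 + 107.38 + 107.36 + 107.42) / 10 = 107.3780
Moving ranges: 0.10, 0.10, 0.22, 0.17, 0.21, 0.13, 0.09, 0.02, 0.06; M̄R̄ = 1.1000 / 9 = 0.1222
LCL = X̄ − 3·M̄R̄/d₂ = 107.3780 − 3 × 0.1222 / 1.128 = 107.0529

107.053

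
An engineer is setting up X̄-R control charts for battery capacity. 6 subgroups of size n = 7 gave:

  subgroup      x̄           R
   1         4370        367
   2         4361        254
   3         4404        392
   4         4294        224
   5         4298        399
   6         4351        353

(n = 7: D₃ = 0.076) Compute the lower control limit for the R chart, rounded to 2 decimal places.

R̄ = (367 + 254 + 392 + 224 + 399 + 353) / 6 = 1989.0000 / 6 = 331.5000
LCL_R = D₃·R̄ = 0.076 × 331.5000 = 25.1940

25.19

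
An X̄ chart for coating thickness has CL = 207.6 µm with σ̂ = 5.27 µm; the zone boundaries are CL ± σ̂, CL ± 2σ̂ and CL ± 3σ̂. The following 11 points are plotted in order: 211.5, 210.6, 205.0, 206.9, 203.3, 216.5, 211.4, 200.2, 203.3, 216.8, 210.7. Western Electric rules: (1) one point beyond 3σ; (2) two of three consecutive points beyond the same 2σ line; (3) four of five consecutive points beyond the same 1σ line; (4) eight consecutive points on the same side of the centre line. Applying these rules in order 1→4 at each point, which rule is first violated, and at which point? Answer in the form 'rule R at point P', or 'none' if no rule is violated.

none

Zone of each point (C = within 1σ̂, B = 1σ̂–2σ̂, A = 2σ̂–3σ̂, * = beyond 3σ̂; sign = side of CL): 1:+C, 2:+C, 3:-C, 4:-C, 5:-C, 6:+B, 7:+C, 8:-B, 9:-C, 10:+B, 11:+C
No rule fires across all 11 points.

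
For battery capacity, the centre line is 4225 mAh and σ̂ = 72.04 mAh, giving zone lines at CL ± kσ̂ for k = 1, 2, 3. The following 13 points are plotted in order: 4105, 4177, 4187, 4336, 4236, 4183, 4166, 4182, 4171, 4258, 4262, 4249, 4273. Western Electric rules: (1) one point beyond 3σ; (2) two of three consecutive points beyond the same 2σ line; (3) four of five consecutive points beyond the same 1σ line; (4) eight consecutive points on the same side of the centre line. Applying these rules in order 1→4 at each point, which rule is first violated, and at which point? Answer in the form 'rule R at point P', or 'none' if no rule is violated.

none

Zone of each point (C = within 1σ̂, B = 1σ̂–2σ̂, A = 2σ̂–3σ̂, * = beyond 3σ̂; sign = side of CL): 1:-B, 2:-C, 3:-C, 4:+B, 5:+C, 6:-C, 7:-C, 8:-C, 9:-C, 10:+C, 11:+C, 12:+C, 13:+C
No rule fires across all 13 points.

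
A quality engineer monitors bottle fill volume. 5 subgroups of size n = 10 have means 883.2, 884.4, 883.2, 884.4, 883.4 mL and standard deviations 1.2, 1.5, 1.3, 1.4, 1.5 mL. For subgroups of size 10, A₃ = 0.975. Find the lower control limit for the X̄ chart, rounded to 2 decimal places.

882.37

X̄̄ = (883.2 + 884.4 + 883.2 + 884.4 + 883.4) / 5 = 883.7200
s̄ = (1.2 + 1.5 + 1.3 + 1.4 + 1.5) / 5 = 1.3800
LCL = X̄̄ − A₃·s̄ = 883.7200 − 0.975 × 1.3800 = 882.3745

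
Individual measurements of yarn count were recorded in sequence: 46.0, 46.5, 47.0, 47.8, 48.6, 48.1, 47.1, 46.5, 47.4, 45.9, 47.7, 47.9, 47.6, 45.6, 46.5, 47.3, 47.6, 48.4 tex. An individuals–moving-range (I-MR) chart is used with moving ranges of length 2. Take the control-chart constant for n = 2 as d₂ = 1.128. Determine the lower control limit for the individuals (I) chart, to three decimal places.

X̄ = (46.0 + 46.5 + 47.0 + 47.8 + 48.6 + 48.1 + 47.1 + 46.5 + 47.4 + 45.9 + 47.7 + 47.9 + 47.6 + 45.6 + 46.5 + 47.3 + 47.6 + 48.4) / 18 = 47.1944
Moving ranges: 0.5, 0.5, 0.8, 0.8, 0.5, 1.0, 0.6, 0.9, 1.5, 1.8, 0.2, 0.3, 2.0, 0.9, 0.8, 0.3, 0.8; M̄R̄ = 14.2000 / 17 = 0.8353
LCL = X̄ − 3·M̄R̄/d₂ = 47.1944 − 3 × 0.8353 / 1.128 = 44.9729

44.973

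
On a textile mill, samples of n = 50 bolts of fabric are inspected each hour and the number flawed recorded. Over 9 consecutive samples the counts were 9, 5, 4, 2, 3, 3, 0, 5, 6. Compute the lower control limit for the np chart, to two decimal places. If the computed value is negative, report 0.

0.00

p̄ = Σdᵢ / (k·n) = 37 / (9 × 50) = 0.08222
LCL = np̄ − 3·√(np̄(1−p̄)) = 4.1111 − 3 × 1.9424 = -1.7162 → 0 (negative, so LCL = 0)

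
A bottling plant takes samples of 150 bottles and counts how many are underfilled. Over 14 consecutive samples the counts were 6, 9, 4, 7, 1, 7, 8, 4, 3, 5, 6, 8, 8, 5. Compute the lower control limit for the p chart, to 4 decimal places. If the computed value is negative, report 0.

p̄ = Σdᵢ / (k·n) = 81 / (14 × 150) = 0.03857
LCL = p̄ − 3·√(p̄(1−p̄)/n) = 0.03857 − 3 × 0.01572 = -0.00860 → 0 (negative, so LCL = 0)

0.0000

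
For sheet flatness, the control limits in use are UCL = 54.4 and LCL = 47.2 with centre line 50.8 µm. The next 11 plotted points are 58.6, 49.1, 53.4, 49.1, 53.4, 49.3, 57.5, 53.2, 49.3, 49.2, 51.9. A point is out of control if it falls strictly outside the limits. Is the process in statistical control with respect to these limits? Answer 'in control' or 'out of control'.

Compare each point to [47.2, 54.4]: sample 1 = 58.6 > UCL; sample 7 = 57.5 > UCL.

out of control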